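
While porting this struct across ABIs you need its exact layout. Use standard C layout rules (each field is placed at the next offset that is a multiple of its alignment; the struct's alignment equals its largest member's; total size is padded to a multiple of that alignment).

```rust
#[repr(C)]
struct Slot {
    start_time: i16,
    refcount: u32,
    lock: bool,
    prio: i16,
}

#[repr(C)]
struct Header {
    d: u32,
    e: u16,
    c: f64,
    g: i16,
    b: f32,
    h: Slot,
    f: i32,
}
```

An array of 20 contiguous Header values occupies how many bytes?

Slot: 0..2  start_time  (2B, 2-aligned); 2..4  -- padding (2B); 4..8  refcount  (4B, 4-aligned); 8..9  lock  (1B, 1-aligned); 9..10  -- padding (1B); 10..12  prio  (2B, 2-aligned); sizeof = 12, alignof = 4
0..4  d  (4B, 4-aligned)
4..6  e  (2B, 2-aligned)
6..8  -- padding (2B)
8..16  c  (8B, 8-aligned)
16..18  g  (2B, 2-aligned)
18..20  -- padding (2B)
20..24  b  (4B, 4-aligned)
24..36  h  (12B, 4-aligned)
36..40  f  (4B, 4-aligned)
sizeof = 40, alignof = 8
array of 20: 20 × 40 = 800

800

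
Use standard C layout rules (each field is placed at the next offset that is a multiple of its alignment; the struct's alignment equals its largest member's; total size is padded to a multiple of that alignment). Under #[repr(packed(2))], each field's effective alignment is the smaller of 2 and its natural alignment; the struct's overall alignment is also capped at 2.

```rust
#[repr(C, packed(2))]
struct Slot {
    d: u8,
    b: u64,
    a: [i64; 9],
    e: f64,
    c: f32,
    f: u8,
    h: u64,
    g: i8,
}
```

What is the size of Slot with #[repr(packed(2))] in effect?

106

0..1  d  (1B, 1-aligned)
1..2  -- padding (1B)
2..10  b  (8B, 2-aligned)
10..82  a  (72B, 2-aligned)
82..90  e  (8B, 2-aligned)
90..94  c  (4B, 2-aligned)
94..95  f  (1B, 1-aligned)
95..96  -- padding (1B)
96..104  h  (8B, 2-aligned)
104..105  g  (1B, 1-aligned)
105..106  -- tail padding (1B)
sizeof = 106, alignof = 2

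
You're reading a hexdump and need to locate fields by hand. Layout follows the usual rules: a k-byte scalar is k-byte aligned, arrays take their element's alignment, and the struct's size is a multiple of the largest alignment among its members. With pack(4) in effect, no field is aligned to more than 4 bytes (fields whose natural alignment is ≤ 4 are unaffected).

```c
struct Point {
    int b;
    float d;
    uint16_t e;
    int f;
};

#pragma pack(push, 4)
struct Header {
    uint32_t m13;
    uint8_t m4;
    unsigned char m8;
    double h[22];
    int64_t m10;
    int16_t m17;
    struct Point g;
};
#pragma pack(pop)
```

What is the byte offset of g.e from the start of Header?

Point: 0..4  b  (4B, 4-aligned); 4..8  d  (4B, 4-aligned); 8..10  e  (2B, 2-aligned); 10..12  -- padding (2B); 12..16  f  (4B, 4-aligned); sizeof = 16, alignof = 4
0..4  m13  (4B, 4-aligned)
4..5  m4  (1B, 1-aligned)
5..6  m8  (1B, 1-aligned)
6..8  -- padding (2B)
8..184  h  (176B, 4-aligned)
184..192  m10  (8B, 4-aligned)
192..194  m17  (2B, 2-aligned)
194..196  -- padding (2B)
196..212  g  (16B, 4-aligned)
within Point: e at 8
196 + 8 = 204

204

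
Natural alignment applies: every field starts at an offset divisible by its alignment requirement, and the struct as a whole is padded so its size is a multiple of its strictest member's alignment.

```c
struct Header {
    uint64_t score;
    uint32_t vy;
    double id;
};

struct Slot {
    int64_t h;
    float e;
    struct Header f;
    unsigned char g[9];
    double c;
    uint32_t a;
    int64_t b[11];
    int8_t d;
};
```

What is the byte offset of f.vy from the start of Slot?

Header: 0..8  score  (8B, 8-aligned); 8..12  vy  (4B, 4-aligned); 12..16  -- padding (4B); 16..24  id  (8B, 8-aligned); sizeof = 24, alignof = 8
0..8  h  (8B, 8-aligned)
8..12  e  (4B, 4-aligned)
12..16  -- padding (4B)
16..40  f  (24B, 8-aligned)
within Header: vy at 8
16 + 8 = 24

24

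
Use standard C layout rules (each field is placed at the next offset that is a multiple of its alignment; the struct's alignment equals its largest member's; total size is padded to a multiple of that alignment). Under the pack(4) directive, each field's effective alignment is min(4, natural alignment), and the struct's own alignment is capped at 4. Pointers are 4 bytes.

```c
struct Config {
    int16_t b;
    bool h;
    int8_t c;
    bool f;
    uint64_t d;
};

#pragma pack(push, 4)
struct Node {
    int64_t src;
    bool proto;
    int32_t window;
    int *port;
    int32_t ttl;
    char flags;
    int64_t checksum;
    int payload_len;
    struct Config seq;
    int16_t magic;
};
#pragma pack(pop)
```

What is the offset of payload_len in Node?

Config: b at 0 (size 2, align 2) → ends 2; h at 2 (size 1, align 1) → ends 3; c at 3 (size 1, align 1) → ends 4; f at 4 (size 1, align 1) → ends 5; pad 3 to align 8 for d; d at 8 (size 8, align 8) → ends 16; total 16 bytes, alignment 8
src at 0 (size 8, align 4) → ends 8
proto at 8 (size 1, align 1) → ends 9
pad 3 to align 4 for window
window at 12 (size 4, align 4) → ends 16
port at 16 (size 4, align 4) → ends 20
ttl at 20 (size 4, align 4) → ends 24
flags at 24 (size 1, align 1) → ends 25
pad 3 to align 4 for checksum
checksum at 28 (size 8, align 4) → ends 36
payload_len at 36 (size 4, align 4) → ends 40

36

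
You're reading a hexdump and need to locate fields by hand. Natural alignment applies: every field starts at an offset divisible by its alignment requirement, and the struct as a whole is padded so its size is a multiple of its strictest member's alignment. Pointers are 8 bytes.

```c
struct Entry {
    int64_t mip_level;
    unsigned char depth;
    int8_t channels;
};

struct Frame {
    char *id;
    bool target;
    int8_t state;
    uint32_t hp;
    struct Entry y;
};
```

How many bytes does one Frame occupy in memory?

Entry: mip_level at 0 (size 8, align 8) → ends 8; depth at 8 (size 1, align 1) → ends 9; channels at 9 (size 1, align 1) → ends 10; tail pad 6 to reach multiple of 8; total 16 bytes, alignment 8
id at 0 (size 8, align 8) → ends 8
target at 8 (size 1, align 1) → ends 9
state at 9 (size 1, align 1) → ends 10
pad 2 to align 4 for hp
hp at 12 (size 4, align 4) → ends 16
y at 16 (size 16, align 8) → ends 32
total 32 bytes, alignment 8

32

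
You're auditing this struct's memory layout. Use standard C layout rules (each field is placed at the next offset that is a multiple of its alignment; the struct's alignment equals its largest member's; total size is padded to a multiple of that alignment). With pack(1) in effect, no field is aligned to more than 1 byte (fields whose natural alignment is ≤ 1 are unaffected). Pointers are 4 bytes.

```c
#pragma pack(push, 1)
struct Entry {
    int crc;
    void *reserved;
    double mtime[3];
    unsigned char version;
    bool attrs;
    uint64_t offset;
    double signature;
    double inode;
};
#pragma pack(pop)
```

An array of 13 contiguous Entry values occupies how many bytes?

0..4  crc  (4B, 1-aligned)
4..8  reserved  (4B, 1-aligned)
8..32  mtime  (24B, 1-aligned)
32..33  version  (1B, 1-aligned)
33..34  attrs  (1B, 1-aligned)
34..42  offset  (8B, 1-aligned)
42..50  signature  (8B, 1-aligned)
50..58  inode  (8B, 1-aligned)
sizeof = 58, alignof = 1
array of 13: 13 × 58 = 754

754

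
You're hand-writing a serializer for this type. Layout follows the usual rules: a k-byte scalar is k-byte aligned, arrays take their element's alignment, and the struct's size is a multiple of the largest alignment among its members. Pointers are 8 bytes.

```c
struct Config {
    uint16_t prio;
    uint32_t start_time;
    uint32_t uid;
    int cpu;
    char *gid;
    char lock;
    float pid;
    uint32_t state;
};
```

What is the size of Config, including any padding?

0..2  prio  (2B, 2-aligned)
2..4  -- padding (2B)
4..8  start_time  (4B, 4-aligned)
8..12  uid  (4B, 4-aligned)
12..16  cpu  (4B, 4-aligned)
16..24  gid  (8B, 8-aligned)
24..25  lock  (1B, 1-aligned)
25..28  -- padding (3B)
28..32  pid  (4B, 4-aligned)
32..36  state  (4B, 4-aligned)
36..40  -- tail padding (4B)
sizeof = 40, alignof = 8

40 bytes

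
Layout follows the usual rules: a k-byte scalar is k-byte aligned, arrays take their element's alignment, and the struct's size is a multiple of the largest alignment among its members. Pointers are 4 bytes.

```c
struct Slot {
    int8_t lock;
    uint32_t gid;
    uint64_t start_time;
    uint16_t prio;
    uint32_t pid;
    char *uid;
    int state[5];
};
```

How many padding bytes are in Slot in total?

5

lock at 0 (size 1, align 1) → ends 1
pad 3 to align 4 for gid
gid at 4 (size 4, align 4) → ends 8
start_time at 8 (size 8, align 8) → ends 16
prio at 16 (size 2, align 2) → ends 18
pad 2 to align 4 for pid
pid at 20 (size 4, align 4) → ends 24
uid at 24 (size 4, align 4) → ends 28
state at 28 (size 20, align 4) → ends 48
total 48 bytes, alignment 8
data bytes 43, size 48 → padding 5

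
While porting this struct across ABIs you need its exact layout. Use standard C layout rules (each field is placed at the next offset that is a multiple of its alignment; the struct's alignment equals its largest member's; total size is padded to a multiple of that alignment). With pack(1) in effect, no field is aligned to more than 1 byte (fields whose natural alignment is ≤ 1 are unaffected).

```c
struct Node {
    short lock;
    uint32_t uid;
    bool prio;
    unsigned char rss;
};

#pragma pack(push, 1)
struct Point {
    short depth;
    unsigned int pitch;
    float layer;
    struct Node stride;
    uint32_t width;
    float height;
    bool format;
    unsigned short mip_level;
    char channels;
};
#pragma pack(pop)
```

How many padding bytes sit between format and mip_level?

0

Node: 0..2  lock  (2B, 2-aligned); 2..4  -- padding (2B); 4..8  uid  (4B, 4-aligned); 8..9  prio  (1B, 1-aligned); 9..10  rss  (1B, 1-aligned); 10..12  -- tail padding (2B); sizeof = 12, alignof = 4
0..2  depth  (2B, 1-aligned)
2..6  pitch  (4B, 1-aligned)
6..10  layer  (4B, 1-aligned)
10..22  stride  (12B, 1-aligned)
22..26  width  (4B, 1-aligned)
26..30  height  (4B, 1-aligned)
30..31  format  (1B, 1-aligned)
31..33  mip_level  (2B, 1-aligned)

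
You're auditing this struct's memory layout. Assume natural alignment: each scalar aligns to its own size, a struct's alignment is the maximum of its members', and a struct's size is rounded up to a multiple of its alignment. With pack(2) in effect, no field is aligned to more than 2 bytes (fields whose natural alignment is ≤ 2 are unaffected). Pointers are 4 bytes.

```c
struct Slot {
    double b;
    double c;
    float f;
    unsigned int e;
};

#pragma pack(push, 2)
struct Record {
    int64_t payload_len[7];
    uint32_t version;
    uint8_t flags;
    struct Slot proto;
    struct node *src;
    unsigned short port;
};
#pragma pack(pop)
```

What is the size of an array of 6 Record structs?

552

Slot: @0: b [8B, align 8] → 8; @8: c [8B, align 8] → 16; @16: f [4B, align 4] → 20; @20: e [4B, align 4] → 24; size 24, align 8
@0: payload_len [56B, align 2] → 56
@56: version [4B, align 2] → 60
@60: flags [1B, align 1] → 61
+1 pad (align 2)
@62: proto [24B, align 2] → 86
@86: src [4B, align 2] → 90
@90: port [2B, align 2] → 92
size 92, align 2
array of 6: 6 × 92 = 552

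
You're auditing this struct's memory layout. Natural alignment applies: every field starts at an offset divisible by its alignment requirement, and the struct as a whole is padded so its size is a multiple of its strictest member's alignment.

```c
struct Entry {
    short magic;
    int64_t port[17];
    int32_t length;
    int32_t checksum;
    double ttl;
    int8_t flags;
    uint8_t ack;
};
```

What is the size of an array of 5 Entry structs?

0..2  magic  (2B, 2-aligned)
2..8  -- padding (6B)
8..144  port  (136B, 8-aligned)
144..148  length  (4B, 4-aligned)
148..152  checksum  (4B, 4-aligned)
152..160  ttl  (8B, 8-aligned)
160..161  flags  (1B, 1-aligned)
161..162  ack  (1B, 1-aligned)
162..168  -- tail padding (6B)
sizeof = 168, alignof = 8
array of 5: 5 × 168 = 840

840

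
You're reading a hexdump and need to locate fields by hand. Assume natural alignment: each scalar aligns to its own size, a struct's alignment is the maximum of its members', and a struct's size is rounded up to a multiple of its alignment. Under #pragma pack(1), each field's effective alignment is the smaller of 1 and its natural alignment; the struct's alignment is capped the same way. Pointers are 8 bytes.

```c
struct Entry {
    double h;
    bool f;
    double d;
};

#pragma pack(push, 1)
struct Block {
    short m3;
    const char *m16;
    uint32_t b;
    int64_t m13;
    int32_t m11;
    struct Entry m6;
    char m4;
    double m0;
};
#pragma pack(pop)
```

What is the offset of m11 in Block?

22

Entry: h at 0 (size 8, align 8) → ends 8; f at 8 (size 1, align 1) → ends 9; pad 7 to align 8 for d; d at 16 (size 8, align 8) → ends 24; total 24 bytes, alignment 8
m3 at 0 (size 2, align 1) → ends 2
m16 at 2 (size 8, align 1) → ends 10
b at 10 (size 4, align 1) → ends 14
m13 at 14 (size 8, align 1) → ends 22
m11 at 22 (size 4, align 1) → ends 26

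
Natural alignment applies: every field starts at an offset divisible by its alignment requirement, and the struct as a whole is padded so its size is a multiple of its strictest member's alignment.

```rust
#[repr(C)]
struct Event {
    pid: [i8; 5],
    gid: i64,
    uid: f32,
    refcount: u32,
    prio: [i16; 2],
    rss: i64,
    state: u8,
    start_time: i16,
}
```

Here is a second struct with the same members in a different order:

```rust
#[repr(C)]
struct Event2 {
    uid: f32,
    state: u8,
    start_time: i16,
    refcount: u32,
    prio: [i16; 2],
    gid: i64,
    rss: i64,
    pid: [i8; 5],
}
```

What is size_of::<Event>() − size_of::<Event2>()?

8

pid at 0 (size 5, align 1) → ends 5
pad 3 to align 8 for gid
gid at 8 (size 8, align 8) → ends 16
uid at 16 (size 4, align 4) → ends 20
refcount at 20 (size 4, align 4) → ends 24
prio at 24 (size 4, align 2) → ends 28
pad 4 to align 8 for rss
rss at 32 (size 8, align 8) → ends 40
state at 40 (size 1, align 1) → ends 41
pad 1 to align 2 for start_time
start_time at 42 (size 2, align 2) → ends 44
tail pad 4 to reach multiple of 8
total 48 bytes, alignment 8
— Event2 —
uid at 0 (size 4, align 4) → ends 4
state at 4 (size 1, align 1) → ends 5
pad 1 to align 2 for start_time
start_time at 6 (size 2, align 2) → ends 8
refcount at 8 (size 4, align 4) → ends 12
prio at 12 (size 4, align 2) → ends 16
gid at 16 (size 8, align 8) → ends 24
rss at 24 (size 8, align 8) → ends 32
pid at 32 (size 5, align 1) → ends 37
tail pad 3 to reach multiple of 8
total 40 bytes, alignment 8
48 − 40 = 8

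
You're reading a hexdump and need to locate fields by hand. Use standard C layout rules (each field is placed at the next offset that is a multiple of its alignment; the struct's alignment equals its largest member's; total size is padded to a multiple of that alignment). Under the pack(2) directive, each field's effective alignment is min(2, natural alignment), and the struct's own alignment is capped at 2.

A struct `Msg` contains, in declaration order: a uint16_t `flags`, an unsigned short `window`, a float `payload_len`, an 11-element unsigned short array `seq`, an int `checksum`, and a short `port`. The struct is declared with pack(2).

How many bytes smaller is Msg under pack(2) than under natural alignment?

4

natural layout:
  @0: flags [2B, align 2] → 2
  @2: window [2B, align 2] → 4
  @4: payload_len [4B, align 4] → 8
  @8: seq [22B, align 2] → 30
  +2 pad (align 4)
  @32: checksum [4B, align 4] → 36
  @36: port [2B, align 2] → 38
  +2 tail pad (align 4)
  size 40, align 4
packed(2) layout:
  @0: flags [2B, align 2] → 2
  @2: window [2B, align 2] → 4
  @4: payload_len [4B, align 2] → 8
  @8: seq [22B, align 2] → 30
  @30: checksum [4B, align 2] → 34
  @34: port [2B, align 2] → 36
  size 36, align 2
40 − 36 = 4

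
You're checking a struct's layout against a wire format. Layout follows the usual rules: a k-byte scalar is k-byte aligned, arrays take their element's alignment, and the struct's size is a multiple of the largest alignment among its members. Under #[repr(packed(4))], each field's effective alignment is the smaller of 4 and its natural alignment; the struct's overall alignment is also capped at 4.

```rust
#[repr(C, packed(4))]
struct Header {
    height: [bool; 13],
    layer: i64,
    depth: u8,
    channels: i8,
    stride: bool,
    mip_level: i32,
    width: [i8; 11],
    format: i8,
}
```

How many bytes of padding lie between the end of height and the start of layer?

3

height at 0 (size 13, align 1) → ends 13
pad 3 to align 4 for layer
layer at 16 (size 8, align 4) → ends 24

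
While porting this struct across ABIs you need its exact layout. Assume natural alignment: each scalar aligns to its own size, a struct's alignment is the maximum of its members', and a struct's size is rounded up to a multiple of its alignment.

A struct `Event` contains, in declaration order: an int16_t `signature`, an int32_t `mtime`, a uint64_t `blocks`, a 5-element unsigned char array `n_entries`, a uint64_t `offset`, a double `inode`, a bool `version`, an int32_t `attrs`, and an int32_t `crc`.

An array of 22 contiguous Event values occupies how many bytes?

1232

@0: signature [2B, align 2] → 2
+2 pad (align 4)
@4: mtime [4B, align 4] → 8
@8: blocks [8B, align 8] → 16
@16: n_entries [5B, align 1] → 21
+3 pad (align 8)
@24: offset [8B, align 8] → 32
@32: inode [8B, align 8] → 40
@40: version [1B, align 1] → 41
+3 pad (align 4)
@44: attrs [4B, align 4] → 48
@48: crc [4B, align 4] → 52
+4 tail pad (align 8)
size 56, align 8
array of 22: 22 × 56 = 1232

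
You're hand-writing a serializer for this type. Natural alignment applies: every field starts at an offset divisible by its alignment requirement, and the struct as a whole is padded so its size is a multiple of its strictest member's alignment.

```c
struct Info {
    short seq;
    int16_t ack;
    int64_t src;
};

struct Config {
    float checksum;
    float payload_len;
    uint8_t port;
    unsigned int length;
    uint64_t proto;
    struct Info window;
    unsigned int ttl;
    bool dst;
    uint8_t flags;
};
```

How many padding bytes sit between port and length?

3

Info: seq at 0 (size 2, align 2) → ends 2; ack at 2 (size 2, align 2) → ends 4; pad 4 to align 8 for src; src at 8 (size 8, align 8) → ends 16; total 16 bytes, alignment 8
checksum at 0 (size 4, align 4) → ends 4
payload_len at 4 (size 4, align 4) → ends 8
port at 8 (size 1, align 1) → ends 9
pad 3 to align 4 for length
length at 12 (size 4, align 4) → ends 16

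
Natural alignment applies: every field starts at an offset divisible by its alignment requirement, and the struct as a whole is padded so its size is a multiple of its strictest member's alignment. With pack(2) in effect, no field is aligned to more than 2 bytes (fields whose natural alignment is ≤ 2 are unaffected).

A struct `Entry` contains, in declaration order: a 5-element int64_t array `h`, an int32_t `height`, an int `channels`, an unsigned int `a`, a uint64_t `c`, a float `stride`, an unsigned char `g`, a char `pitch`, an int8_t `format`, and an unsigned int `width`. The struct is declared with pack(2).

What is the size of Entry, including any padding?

72 bytes

@0: h [40B, align 2] → 40
@40: height [4B, align 2] → 44
@44: channels [4B, align 2] → 48
@48: a [4B, align 2] → 52
@52: c [8B, align 2] → 60
@60: stride [4B, align 2] → 64
@64: g [1B, align 1] → 65
@65: pitch [1B, align 1] → 66
@66: format [1B, align 1] → 67
+1 pad (align 2)
@68: width [4B, align 2] → 72
size 72, align 2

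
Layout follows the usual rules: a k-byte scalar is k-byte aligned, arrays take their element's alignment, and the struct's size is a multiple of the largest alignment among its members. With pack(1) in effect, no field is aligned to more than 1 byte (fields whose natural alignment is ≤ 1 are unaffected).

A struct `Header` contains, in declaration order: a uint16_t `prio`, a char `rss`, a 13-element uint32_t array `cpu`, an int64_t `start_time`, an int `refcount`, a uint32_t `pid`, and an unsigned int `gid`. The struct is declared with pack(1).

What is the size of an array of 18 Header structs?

1350

@0: prio [2B, align 1] → 2
@2: rss [1B, align 1] → 3
@3: cpu [52B, align 1] → 55
@55: start_time [8B, align 1] → 63
@63: refcount [4B, align 1] → 67
@67: pid [4B, align 1] → 71
@71: gid [4B, align 1] → 75
size 75, align 1
array of 18: 18 × 75 = 1350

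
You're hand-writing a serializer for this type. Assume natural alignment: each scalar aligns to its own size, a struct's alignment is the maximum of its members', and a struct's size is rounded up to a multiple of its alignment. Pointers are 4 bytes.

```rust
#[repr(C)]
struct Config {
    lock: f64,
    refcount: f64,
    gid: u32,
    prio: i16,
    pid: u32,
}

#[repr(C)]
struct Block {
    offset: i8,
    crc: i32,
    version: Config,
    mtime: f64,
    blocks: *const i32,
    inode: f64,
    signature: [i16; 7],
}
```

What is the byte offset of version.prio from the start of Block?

28

Config: 0..8  lock  (8B, 8-aligned); 8..16  refcount  (8B, 8-aligned); 16..20  gid  (4B, 4-aligned); 20..22  prio  (2B, 2-aligned); 22..24  -- padding (2B); 24..28  pid  (4B, 4-aligned); 28..32  -- tail padding (4B); sizeof = 32, alignof = 8
0..1  offset  (1B, 1-aligned)
1..4  -- padding (3B)
4..8  crc  (4B, 4-aligned)
8..40  version  (32B, 8-aligned)
within Config: prio at 20
8 + 20 = 28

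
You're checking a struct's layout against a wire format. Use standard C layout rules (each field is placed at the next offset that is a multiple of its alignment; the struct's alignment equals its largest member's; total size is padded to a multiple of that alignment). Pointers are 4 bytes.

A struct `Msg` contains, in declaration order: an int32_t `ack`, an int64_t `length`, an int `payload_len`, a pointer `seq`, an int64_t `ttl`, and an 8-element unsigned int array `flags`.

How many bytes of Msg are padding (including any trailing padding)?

0..4  ack  (4B, 4-aligned)
4..8  -- padding (4B)
8..16  length  (8B, 8-aligned)
16..20  payload_len  (4B, 4-aligned)
20..24  seq  (4B, 4-aligned)
24..32  ttl  (8B, 8-aligned)
32..64  flags  (32B, 4-aligned)
sizeof = 64, alignof = 8
data bytes 60, size 64 → padding 4

4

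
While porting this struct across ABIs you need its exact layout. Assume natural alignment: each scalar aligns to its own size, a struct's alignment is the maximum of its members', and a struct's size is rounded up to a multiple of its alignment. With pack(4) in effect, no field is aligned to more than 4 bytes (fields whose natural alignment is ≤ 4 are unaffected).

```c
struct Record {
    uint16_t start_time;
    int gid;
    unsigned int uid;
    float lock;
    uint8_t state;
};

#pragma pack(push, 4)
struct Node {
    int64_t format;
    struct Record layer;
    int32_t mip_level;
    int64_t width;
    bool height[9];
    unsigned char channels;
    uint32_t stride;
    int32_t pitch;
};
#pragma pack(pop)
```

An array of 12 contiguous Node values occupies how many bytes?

Record: 0..2  start_time  (2B, 2-aligned); 2..4  -- padding (2B); 4..8  gid  (4B, 4-aligned); 8..12  uid  (4B, 4-aligned); 12..16  lock  (4B, 4-aligned); 16..17  state  (1B, 1-aligned); 17..20  -- tail padding (3B); sizeof = 20, alignof = 4
0..8  format  (8B, 4-aligned)
8..28  layer  (20B, 4-aligned)
28..32  mip_level  (4B, 4-aligned)
32..40  width  (8B, 4-aligned)
40..49  height  (9B, 1-aligned)
49..50  channels  (1B, 1-aligned)
50..52  -- padding (2B)
52..56  stride  (4B, 4-aligned)
56..60  pitch  (4B, 4-aligned)
sizeof = 60, alignof = 4
array of 12: 12 × 60 = 720

720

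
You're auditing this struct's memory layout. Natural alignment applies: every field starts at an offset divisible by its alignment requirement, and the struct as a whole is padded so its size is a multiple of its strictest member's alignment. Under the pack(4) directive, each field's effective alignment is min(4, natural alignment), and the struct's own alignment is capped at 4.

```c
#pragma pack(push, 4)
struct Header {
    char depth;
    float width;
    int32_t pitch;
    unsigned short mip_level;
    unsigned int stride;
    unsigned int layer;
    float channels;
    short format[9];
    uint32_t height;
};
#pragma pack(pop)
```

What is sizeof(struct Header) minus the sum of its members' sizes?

@0: depth [1B, align 1] → 1
+3 pad (align 4)
@4: width [4B, align 4] → 8
@8: pitch [4B, align 4] → 12
@12: mip_level [2B, align 2] → 14
+2 pad (align 4)
@16: stride [4B, align 4] → 20
@20: layer [4B, align 4] → 24
@24: channels [4B, align 4] → 28
@28: format [18B, align 2] → 46
+2 pad (align 4)
@48: height [4B, align 4] → 52
size 52, align 4
data bytes 45, size 52 → padding 7

7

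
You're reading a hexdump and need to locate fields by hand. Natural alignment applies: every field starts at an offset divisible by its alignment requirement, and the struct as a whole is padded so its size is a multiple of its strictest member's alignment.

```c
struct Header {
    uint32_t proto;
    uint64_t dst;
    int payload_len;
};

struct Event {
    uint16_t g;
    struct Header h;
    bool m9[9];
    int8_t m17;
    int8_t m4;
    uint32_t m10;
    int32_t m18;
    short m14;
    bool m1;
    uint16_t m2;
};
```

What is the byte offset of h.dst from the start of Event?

Header: 0..4  proto  (4B, 4-aligned); 4..8  -- padding (4B); 8..16  dst  (8B, 8-aligned); 16..20  payload_len  (4B, 4-aligned); 20..24  -- tail padding (4B); sizeof = 24, alignof = 8
0..2  g  (2B, 2-aligned)
2..8  -- padding (6B)
8..32  h  (24B, 8-aligned)
within Header: dst at 8
8 + 8 = 16

16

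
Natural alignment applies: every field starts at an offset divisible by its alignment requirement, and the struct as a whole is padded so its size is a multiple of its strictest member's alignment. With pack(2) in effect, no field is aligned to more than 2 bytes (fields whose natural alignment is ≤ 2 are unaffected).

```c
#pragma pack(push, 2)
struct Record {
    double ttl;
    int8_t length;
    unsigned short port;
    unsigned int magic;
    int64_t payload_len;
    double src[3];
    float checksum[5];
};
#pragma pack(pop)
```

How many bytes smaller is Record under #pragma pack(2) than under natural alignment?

4

natural layout:
  0..8  ttl  (8B, 8-aligned)
  8..9  length  (1B, 1-aligned)
  9..10  -- padding (1B)
  10..12  port  (2B, 2-aligned)
  12..16  magic  (4B, 4-aligned)
  16..24  payload_len  (8B, 8-aligned)
  24..48  src  (24B, 8-aligned)
  48..68  checksum  (20B, 4-aligned)
  68..72  -- tail padding (4B)
  sizeof = 72, alignof = 8
packed(2) layout:
  0..8  ttl  (8B, 2-aligned)
  8..9  length  (1B, 1-aligned)
  9..10  -- padding (1B)
  10..12  port  (2B, 2-aligned)
  12..16  magic  (4B, 2-aligned)
  16..24  payload_len  (8B, 2-aligned)
  24..48  src  (24B, 2-aligned)
  48..68  checksum  (20B, 2-aligned)
  sizeof = 68, alignof = 2
72 − 68 = 4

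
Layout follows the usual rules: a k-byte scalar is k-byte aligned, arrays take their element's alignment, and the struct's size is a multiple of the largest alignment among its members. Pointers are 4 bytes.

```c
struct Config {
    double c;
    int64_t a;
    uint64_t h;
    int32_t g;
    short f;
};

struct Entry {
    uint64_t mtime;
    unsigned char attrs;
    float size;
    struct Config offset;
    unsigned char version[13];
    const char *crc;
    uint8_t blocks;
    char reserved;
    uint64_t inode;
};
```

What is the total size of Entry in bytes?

Config: @0: c [8B, align 8] → 8; @8: a [8B, align 8] → 16; @16: h [8B, align 8] → 24; @24: g [4B, align 4] → 28; @28: f [2B, align 2] → 30; +2 tail pad (align 8); size 32, align 8
@0: mtime [8B, align 8] → 8
@8: attrs [1B, align 1] → 9
+3 pad (align 4)
@12: size [4B, align 4] → 16
@16: offset [32B, align 8] → 48
@48: version [13B, align 1] → 61
+3 pad (align 4)
@64: crc [4B, align 4] → 68
@68: blocks [1B, align 1] → 69
@69: reserved [1B, align 1] → 70
+2 pad (align 8)
@72: inode [8B, align 8] → 80
size 80, align 8

80 bytes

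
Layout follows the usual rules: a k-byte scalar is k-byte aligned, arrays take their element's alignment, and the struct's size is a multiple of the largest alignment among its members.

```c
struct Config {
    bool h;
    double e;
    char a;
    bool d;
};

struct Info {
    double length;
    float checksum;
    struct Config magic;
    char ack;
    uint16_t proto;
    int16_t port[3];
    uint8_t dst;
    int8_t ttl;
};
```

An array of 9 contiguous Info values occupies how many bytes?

504

Config: 0..1  h  (1B, 1-aligned); 1..8  -- padding (7B); 8..16  e  (8B, 8-aligned); 16..17  a  (1B, 1-aligned); 17..18  d  (1B, 1-aligned); 18..24  -- tail padding (6B); sizeof = 24, alignof = 8
0..8  length  (8B, 8-aligned)
8..12  checksum  (4B, 4-aligned)
12..16  -- padding (4B)
16..40  magic  (24B, 8-aligned)
40..41  ack  (1B, 1-aligned)
41..42  -- padding (1B)
42..44  proto  (2B, 2-aligned)
44..50  port  (6B, 2-aligned)
50..51  dst  (1B, 1-aligned)
51..52  ttl  (1B, 1-aligned)
52..56  -- tail padding (4B)
sizeof = 56, alignof = 8
array of 9: 9 × 56 = 504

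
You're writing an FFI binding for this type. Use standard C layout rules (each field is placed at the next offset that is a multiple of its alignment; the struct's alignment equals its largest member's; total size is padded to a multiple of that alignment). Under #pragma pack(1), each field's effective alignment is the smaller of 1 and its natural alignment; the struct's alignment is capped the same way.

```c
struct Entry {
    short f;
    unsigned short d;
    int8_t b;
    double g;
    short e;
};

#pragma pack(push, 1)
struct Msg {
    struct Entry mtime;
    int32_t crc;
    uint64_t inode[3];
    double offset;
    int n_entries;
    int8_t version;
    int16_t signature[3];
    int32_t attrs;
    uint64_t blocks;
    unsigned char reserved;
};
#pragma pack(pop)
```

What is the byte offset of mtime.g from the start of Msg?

8

Entry: 0..2  f  (2B, 2-aligned); 2..4  d  (2B, 2-aligned); 4..5  b  (1B, 1-aligned); 5..8  -- padding (3B); 8..16  g  (8B, 8-aligned); 16..18  e  (2B, 2-aligned); 18..24  -- tail padding (6B); sizeof = 24, alignof = 8
0..24  mtime  (24B, 1-aligned)
within Entry: g at 8
0 + 8 = 8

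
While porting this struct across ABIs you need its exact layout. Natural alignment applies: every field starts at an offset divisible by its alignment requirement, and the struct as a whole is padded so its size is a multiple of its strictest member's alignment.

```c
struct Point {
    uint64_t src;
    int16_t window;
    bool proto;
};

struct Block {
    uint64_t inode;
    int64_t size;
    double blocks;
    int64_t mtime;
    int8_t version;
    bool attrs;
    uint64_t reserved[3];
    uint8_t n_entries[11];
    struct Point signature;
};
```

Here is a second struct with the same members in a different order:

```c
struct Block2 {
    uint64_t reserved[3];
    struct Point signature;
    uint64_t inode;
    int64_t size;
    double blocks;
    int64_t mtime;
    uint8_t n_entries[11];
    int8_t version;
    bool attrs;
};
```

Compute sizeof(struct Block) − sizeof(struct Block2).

Point: @0: src [8B, align 8] → 8; @8: window [2B, align 2] → 10; @10: proto [1B, align 1] → 11; +5 tail pad (align 8); size 16, align 8
@0: inode [8B, align 8] → 8
@8: size [8B, align 8] → 16
@16: blocks [8B, align 8] → 24
@24: mtime [8B, align 8] → 32
@32: version [1B, align 1] → 33
@33: attrs [1B, align 1] → 34
+6 pad (align 8)
@40: reserved [24B, align 8] → 64
@64: n_entries [11B, align 1] → 75
+5 pad (align 8)
@80: signature [16B, align 8] → 96
size 96, align 8
— Block2 —
@0: reserved [24B, align 8] → 24
@24: signature [16B, align 8] → 40
@40: inode [8B, align 8] → 48
@48: size [8B, align 8] → 56
@56: blocks [8B, align 8] → 64
@64: mtime [8B, align 8] → 72
@72: n_entries [11B, align 1] → 83
@83: version [1B, align 1] → 84
@84: attrs [1B, align 1] → 85
+3 tail pad (align 8)
size 88, align 8
96 − 88 = 8

8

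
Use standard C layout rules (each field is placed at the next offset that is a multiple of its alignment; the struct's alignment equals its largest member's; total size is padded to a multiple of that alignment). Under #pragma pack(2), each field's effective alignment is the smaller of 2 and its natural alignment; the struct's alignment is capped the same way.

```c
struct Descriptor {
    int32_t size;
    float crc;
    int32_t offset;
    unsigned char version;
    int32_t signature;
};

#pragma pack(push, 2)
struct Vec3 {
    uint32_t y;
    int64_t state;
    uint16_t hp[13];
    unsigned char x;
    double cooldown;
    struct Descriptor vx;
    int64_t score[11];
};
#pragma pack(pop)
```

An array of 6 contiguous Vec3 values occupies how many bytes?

936

Descriptor: @0: size [4B, align 4] → 4; @4: crc [4B, align 4] → 8; @8: offset [4B, align 4] → 12; @12: version [1B, align 1] → 13; +3 pad (align 4); @16: signature [4B, align 4] → 20; size 20, align 4
@0: y [4B, align 2] → 4
@4: state [8B, align 2] → 12
@12: hp [26B, align 2] → 38
@38: x [1B, align 1] → 39
+1 pad (align 2)
@40: cooldown [8B, align 2] → 48
@48: vx [20B, align 2] → 68
@68: score [88B, align 2] → 156
size 156, align 2
array of 6: 6 × 156 = 936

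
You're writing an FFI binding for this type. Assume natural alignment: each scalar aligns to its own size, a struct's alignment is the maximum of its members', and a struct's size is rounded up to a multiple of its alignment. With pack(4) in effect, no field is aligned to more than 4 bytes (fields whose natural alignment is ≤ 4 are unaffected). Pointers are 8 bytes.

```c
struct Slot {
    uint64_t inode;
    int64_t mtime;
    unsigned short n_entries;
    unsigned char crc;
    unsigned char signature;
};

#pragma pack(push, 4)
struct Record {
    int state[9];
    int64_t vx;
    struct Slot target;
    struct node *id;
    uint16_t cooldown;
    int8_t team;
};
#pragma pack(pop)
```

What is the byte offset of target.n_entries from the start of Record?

Slot: 0..8  inode  (8B, 8-aligned); 8..16  mtime  (8B, 8-aligned); 16..18  n_entries  (2B, 2-aligned); 18..19  crc  (1B, 1-aligned); 19..20  signature  (1B, 1-aligned); 20..24  -- tail padding (4B); sizeof = 24, alignof = 8
0..36  state  (36B, 4-aligned)
36..44  vx  (8B, 4-aligned)
44..68  target  (24B, 4-aligned)
within Slot: n_entries at 16
44 + 16 = 60

60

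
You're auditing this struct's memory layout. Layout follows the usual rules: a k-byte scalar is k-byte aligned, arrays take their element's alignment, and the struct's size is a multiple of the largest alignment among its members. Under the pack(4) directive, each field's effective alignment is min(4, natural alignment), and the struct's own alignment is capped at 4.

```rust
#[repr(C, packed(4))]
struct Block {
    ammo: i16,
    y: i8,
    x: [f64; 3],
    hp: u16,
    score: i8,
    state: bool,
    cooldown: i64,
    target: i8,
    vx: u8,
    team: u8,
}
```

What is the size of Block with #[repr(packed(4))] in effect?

0..2  ammo  (2B, 2-aligned)
2..3  y  (1B, 1-aligned)
3..4  -- padding (1B)
4..28  x  (24B, 4-aligned)
28..30  hp  (2B, 2-aligned)
30..31  score  (1B, 1-aligned)
31..32  state  (1B, 1-aligned)
32..40  cooldown  (8B, 4-aligned)
40..41  target  (1B, 1-aligned)
41..42  vx  (1B, 1-aligned)
42..43  team  (1B, 1-aligned)
43..44  -- tail padding (1B)
sizeof = 44, alignof = 4

44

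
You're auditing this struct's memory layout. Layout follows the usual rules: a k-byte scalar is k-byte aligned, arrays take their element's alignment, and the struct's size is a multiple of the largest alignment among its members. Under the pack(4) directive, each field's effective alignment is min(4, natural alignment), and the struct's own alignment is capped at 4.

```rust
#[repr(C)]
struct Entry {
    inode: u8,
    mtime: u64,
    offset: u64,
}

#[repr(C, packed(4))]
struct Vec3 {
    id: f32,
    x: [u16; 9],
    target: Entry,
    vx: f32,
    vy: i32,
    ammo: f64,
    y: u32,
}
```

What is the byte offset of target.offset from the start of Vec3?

Entry: inode at 0 (size 1, align 1) → ends 1; pad 7 to align 8 for mtime; mtime at 8 (size 8, align 8) → ends 16; offset at 16 (size 8, align 8) → ends 24; total 24 bytes, alignment 8
id at 0 (size 4, align 4) → ends 4
x at 4 (size 18, align 2) → ends 22
pad 2 to align 4 for target
target at 24 (size 24, align 4) → ends 48
within Entry: offset at 16
24 + 16 = 40

40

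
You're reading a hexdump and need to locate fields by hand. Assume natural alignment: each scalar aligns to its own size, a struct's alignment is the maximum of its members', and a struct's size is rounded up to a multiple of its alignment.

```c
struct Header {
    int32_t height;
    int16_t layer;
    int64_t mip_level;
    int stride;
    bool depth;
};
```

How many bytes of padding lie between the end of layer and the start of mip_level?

2

@0: height [4B, align 4] → 4
@4: layer [2B, align 2] → 6
+2 pad (align 8)
@8: mip_level [8B, align 8] → 16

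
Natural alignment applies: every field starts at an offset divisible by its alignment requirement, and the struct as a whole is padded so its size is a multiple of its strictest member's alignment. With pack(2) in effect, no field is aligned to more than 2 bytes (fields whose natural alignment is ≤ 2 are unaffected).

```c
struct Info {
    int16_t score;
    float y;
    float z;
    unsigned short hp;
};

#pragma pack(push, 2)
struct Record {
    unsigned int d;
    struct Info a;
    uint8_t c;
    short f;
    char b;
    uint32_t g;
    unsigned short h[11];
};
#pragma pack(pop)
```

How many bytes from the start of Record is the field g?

Info: 0..2  score  (2B, 2-aligned); 2..4  -- padding (2B); 4..8  y  (4B, 4-aligned); 8..12  z  (4B, 4-aligned); 12..14  hp  (2B, 2-aligned); 14..16  -- tail padding (2B); sizeof = 16, alignof = 4
0..4  d  (4B, 2-aligned)
4..20  a  (16B, 2-aligned)
20..21  c  (1B, 1-aligned)
21..22  -- padding (1B)
22..24  f  (2B, 2-aligned)
24..25  b  (1B, 1-aligned)
25..26  -- padding (1B)
26..30  g  (4B, 2-aligned)

26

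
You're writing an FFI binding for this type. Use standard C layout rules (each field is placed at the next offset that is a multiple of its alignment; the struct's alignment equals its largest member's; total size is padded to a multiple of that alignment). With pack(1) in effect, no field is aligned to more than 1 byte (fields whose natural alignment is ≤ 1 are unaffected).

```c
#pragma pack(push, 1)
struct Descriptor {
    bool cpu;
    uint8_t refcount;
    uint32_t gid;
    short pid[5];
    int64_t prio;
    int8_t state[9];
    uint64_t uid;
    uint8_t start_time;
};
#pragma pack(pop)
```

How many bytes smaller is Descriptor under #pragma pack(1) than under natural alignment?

natural layout:
  @0: cpu [1B, align 1] → 1
  @1: refcount [1B, align 1] → 2
  +2 pad (align 4)
  @4: gid [4B, align 4] → 8
  @8: pid [10B, align 2] → 18
  +6 pad (align 8)
  @24: prio [8B, align 8] → 32
  @32: state [9B, align 1] → 41
  +7 pad (align 8)
  @48: uid [8B, align 8] → 56
  @56: start_time [1B, align 1] → 57
  +7 tail pad (align 8)
  size 64, align 8
packed(1) layout:
  @0: cpu [1B, align 1] → 1
  @1: refcount [1B, align 1] → 2
  @2: gid [4B, align 1] → 6
  @6: pid [10B, align 1] → 16
  @16: prio [8B, align 1] → 24
  @24: state [9B, align 1] → 33
  @33: uid [8B, align 1] → 41
  @41: start_time [1B, align 1] → 42
  size 42, align 1
64 − 42 = 22

22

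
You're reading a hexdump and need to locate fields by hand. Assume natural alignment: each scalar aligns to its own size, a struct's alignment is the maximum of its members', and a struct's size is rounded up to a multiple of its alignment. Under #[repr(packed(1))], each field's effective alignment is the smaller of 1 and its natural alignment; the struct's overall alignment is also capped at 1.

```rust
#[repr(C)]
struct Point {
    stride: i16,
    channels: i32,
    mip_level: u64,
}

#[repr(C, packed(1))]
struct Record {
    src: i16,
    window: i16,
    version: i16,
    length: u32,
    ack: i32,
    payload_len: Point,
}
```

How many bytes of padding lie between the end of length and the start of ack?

Point: 0..2  stride  (2B, 2-aligned); 2..4  -- padding (2B); 4..8  channels  (4B, 4-aligned); 8..16  mip_level  (8B, 8-aligned); sizeof = 16, alignof = 8
0..2  src  (2B, 1-aligned)
2..4  window  (2B, 1-aligned)
4..6  version  (2B, 1-aligned)
6..10  length  (4B, 1-aligned)
10..14  ack  (4B, 1-aligned)

0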